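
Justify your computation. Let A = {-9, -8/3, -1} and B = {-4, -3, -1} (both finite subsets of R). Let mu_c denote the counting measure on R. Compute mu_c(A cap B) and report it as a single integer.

Counting measure on a finite set equals cardinality. mu_c(A cap B) = |A cap B| (elements appearing in both).
Enumerating the elements of A that also lie in B gives 1 element(s).
So mu_c(A cap B) = 1.

1


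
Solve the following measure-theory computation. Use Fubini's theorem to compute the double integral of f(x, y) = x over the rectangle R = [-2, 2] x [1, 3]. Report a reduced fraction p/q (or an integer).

f(x, y) is a tensor product of a function of x and a function of y, and both factors are bounded continuous (hence Lebesgue integrable) on the rectangle, so Fubini's theorem applies:
  integral_R f d(m x m) = (integral_a1^b1 x dx) * (integral_a2^b2 1 dy).
Inner integral in x: integral_{-2}^{2} x dx = (2^2 - (-2)^2)/2
  = 0.
Inner integral in y: integral_{1}^{3} 1 dy = (3^1 - 1^1)/1
  = 2.
Product: (0) * (2) = 0.

0


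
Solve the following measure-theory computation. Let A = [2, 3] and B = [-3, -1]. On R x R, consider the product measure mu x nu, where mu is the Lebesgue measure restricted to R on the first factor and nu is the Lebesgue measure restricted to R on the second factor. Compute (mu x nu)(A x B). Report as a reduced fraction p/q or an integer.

For a measurable rectangle A x B, the product measure satisfies
  (mu x nu)(A x B) = mu(A) * nu(B).
  mu(A) = 1.
  nu(B) = 2.
  (mu x nu)(A x B) = 1 * 2 = 2.

2


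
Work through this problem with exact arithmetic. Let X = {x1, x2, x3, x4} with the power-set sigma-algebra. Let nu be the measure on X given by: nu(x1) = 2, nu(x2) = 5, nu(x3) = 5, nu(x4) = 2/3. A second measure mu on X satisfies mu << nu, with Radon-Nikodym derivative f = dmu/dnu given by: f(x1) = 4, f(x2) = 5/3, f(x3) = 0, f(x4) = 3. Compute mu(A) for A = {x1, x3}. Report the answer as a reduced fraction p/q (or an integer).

By the defining property of the Radon-Nikodym derivative, for every measurable set A,
  mu(A) = integral_A f dnu.
Since nu is a discrete measure concentrated on the atoms of X, the integral over A reduces to the sum
  mu(A) = sum_{x in A} f(x) * nu({x}).
Computing each term:
  x1: f(x1) * nu(x1) = 4 * 2 = 8.
  x3: f(x3) * nu(x3) = 0 * 5 = 0.
Summing: mu(A) = 8 + 0 = 8.

8


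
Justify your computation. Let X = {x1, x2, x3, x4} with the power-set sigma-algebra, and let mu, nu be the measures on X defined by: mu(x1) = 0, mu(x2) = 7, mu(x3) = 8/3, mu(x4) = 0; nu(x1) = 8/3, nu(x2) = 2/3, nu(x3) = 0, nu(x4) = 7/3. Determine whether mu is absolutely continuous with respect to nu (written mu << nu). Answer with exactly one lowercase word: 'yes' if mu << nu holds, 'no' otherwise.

mu << nu means: every nu-null measurable set is also mu-null; equivalently, for every atom x, if nu({x}) = 0 then mu({x}) = 0.
Checking each atom:
  x1: nu = 8/3 > 0 -> no constraint.
  x2: nu = 2/3 > 0 -> no constraint.
  x3: nu = 0, mu = 8/3 > 0 -> violates mu << nu.
  x4: nu = 7/3 > 0 -> no constraint.
The atom(s) x3 violate the condition (nu = 0 but mu > 0). Therefore mu is NOT absolutely continuous w.r.t. nu.

no


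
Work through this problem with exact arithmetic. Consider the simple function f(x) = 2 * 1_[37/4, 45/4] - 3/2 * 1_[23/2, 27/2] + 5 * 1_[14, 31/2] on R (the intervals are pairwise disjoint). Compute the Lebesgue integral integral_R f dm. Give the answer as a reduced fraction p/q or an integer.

For a simple function f = sum_i c_i * 1_{A_i} with disjoint A_i,
  integral f dm = sum_i c_i * m(A_i).
Lengths of the A_i:
  m(A_1) = 45/4 - 37/4 = 2.
  m(A_2) = 27/2 - 23/2 = 2.
  m(A_3) = 31/2 - 14 = 3/2.
Contributions c_i * m(A_i):
  (2) * (2) = 4.
  (-3/2) * (2) = -3.
  (5) * (3/2) = 15/2.
Total: 4 - 3 + 15/2 = 17/2.

17/2


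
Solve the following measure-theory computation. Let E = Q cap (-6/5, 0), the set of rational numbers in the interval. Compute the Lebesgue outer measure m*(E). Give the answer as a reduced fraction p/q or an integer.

Q cap (-6/5, 0) is countable; list its elements as q_1, q_2, ... . Fix eps > 0 and cover the k-th point by an interval of length eps * 2^(-k). The cover has total length eps * sum_{k>=1} 2^(-k) = eps, so by definition of outer measure m*(Q cap (-6/5, 0)) <= eps. Since eps was arbitrary and m* >= 0, the outer measure is 0.

0


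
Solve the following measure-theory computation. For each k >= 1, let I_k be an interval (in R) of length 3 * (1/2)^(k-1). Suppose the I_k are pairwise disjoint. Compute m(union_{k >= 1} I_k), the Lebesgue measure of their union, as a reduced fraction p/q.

By countable additivity of the Lebesgue measure on pairwise disjoint measurable sets,
  m(union_{k >= 1} I_k) = sum_{k >= 1} m(I_k) = sum_{k >= 1} a * r^(k-1),
  with a = 3 and r = 1/2.
Since 0 < r = 1/2 < 1, the geometric series converges:
  sum_{k >= 1} a * r^(k-1) = a / (1 - r).
  = 3 / (1 - 1/2)
  = 3 / (1/2)
  = 6.

6


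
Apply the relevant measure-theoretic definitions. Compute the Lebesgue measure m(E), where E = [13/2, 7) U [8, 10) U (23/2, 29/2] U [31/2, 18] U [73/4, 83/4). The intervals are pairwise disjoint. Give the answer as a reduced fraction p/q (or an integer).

For pairwise disjoint intervals, m(union_i I_i) = sum_i m(I_i),
and m is invariant under swapping open/closed endpoints (single points have measure 0).
So m(E) = sum_i (b_i - a_i).
  I_1 has length 7 - 13/2 = 1/2.
  I_2 has length 10 - 8 = 2.
  I_3 has length 29/2 - 23/2 = 3.
  I_4 has length 18 - 31/2 = 5/2.
  I_5 has length 83/4 - 73/4 = 5/2.
Summing:
  m(E) = 1/2 + 2 + 3 + 5/2 + 5/2 = 21/2.

21/2


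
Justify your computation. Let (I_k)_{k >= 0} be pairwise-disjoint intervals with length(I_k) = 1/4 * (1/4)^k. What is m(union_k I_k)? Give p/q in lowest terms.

By countable additivity of the Lebesgue measure on pairwise disjoint measurable sets,
  m(union_{k >= 0} I_k) = sum_{k >= 0} m(I_k) = sum_{k >= 0} a * r^k,
  with a = 1/4 and r = 1/4.
Since 0 < r = 1/4 < 1, the geometric series converges:
  sum_{k >= 0} a * r^k = a / (1 - r).
  = 1/4 / (1 - 1/4)
  = 1/4 / (3/4)
  = 1/3.

1/3


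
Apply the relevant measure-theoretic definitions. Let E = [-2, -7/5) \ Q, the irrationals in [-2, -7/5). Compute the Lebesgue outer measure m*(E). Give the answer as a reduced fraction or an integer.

The interval I = [-2, -7/5) has m(I) = -7/5 - (-2) = 3/5 (endpoints are measure-zero, so open/closed/half-open agree). Write I = (I cap Q) u (I \ Q). The rationals in I are countable, so m*(I cap Q) = 0 (cover each rational by intervals whose total length is arbitrarily small). By countable subadditivity m*(I) <= m*(I cap Q) + m*(I \ Q), hence m*(I \ Q) >= m(I) = 3/5. The reverse inequality m*(I \ Q) <= m*(I) = 3/5 is trivial since (I \ Q) is a subset of I. Therefore m*(I \ Q) = 3/5.

3/5


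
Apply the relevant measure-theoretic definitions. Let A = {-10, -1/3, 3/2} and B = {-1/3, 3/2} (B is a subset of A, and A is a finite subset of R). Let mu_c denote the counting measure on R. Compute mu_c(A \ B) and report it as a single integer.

Counting measure assigns mu_c(E) = |E| (number of elements) when E is finite. For B subset A, A \ B is the set of elements of A not in B, so |A \ B| = |A| - |B|.
|A| = 3, |B| = 2, so mu_c(A \ B) = 3 - 2 = 1.

1


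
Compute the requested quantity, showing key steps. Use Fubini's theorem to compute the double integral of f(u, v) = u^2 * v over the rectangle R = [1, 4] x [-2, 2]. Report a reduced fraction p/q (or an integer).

f(u, v) is a tensor product of a function of u and a function of v, and both factors are bounded continuous (hence Lebesgue integrable) on the rectangle, so Fubini's theorem applies:
  integral_R f d(m x m) = (integral_a1^b1 u^2 du) * (integral_a2^b2 v dv).
Inner integral in u: integral_{1}^{4} u^2 du = (4^3 - 1^3)/3
  = 21.
Inner integral in v: integral_{-2}^{2} v dv = (2^2 - (-2)^2)/2
  = 0.
Product: (21) * (0) = 0.

0


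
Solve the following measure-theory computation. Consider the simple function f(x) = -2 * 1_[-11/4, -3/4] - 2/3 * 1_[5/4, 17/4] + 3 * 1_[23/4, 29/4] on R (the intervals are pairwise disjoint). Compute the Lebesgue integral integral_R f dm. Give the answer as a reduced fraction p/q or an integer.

For a simple function f = sum_i c_i * 1_{A_i} with disjoint A_i,
  integral f dm = sum_i c_i * m(A_i).
Lengths of the A_i:
  m(A_1) = -3/4 - (-11/4) = 2.
  m(A_2) = 17/4 - 5/4 = 3.
  m(A_3) = 29/4 - 23/4 = 3/2.
Contributions c_i * m(A_i):
  (-2) * (2) = -4.
  (-2/3) * (3) = -2.
  (3) * (3/2) = 9/2.
Total: -4 - 2 + 9/2 = -3/2.

-3/2


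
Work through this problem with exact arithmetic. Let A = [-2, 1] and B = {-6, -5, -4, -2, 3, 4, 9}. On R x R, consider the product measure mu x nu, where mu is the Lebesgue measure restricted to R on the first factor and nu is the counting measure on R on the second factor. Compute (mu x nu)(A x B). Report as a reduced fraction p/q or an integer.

For a measurable rectangle A x B, the product measure satisfies
  (mu x nu)(A x B) = mu(A) * nu(B).
  mu(A) = 3.
  nu(B) = 7.
  (mu x nu)(A x B) = 3 * 7 = 21.

21


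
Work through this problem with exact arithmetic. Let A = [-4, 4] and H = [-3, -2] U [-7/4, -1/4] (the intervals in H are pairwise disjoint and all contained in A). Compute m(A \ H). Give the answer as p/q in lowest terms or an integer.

The ambient interval has length m(A) = 4 - (-4) = 8.
Since the holes are disjoint and sit inside A, by finite additivity
  m(H) = sum_i (b_i - a_i), and m(A \ H) = m(A) - m(H).
Computing the hole measures:
  m(H_1) = -2 - (-3) = 1.
  m(H_2) = -1/4 - (-7/4) = 3/2.
Summed: m(H) = 1 + 3/2 = 5/2.
So m(A \ H) = 8 - 5/2 = 11/2.

11/2


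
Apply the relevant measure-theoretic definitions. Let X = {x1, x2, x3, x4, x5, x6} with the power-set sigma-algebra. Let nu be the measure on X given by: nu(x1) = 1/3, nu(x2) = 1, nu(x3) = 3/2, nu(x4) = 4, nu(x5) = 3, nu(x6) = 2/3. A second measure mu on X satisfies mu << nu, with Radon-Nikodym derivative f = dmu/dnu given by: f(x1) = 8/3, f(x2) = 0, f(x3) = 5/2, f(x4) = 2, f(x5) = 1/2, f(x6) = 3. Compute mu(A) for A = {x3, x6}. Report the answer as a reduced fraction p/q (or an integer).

By the defining property of the Radon-Nikodym derivative, for every measurable set A,
  mu(A) = integral_A f dnu.
Since nu is a discrete measure concentrated on the atoms of X, the integral over A reduces to the sum
  mu(A) = sum_{x in A} f(x) * nu({x}).
Computing each term:
  x3: f(x3) * nu(x3) = 5/2 * 3/2 = 15/4.
  x6: f(x6) * nu(x6) = 3 * 2/3 = 2.
Summing: mu(A) = 15/4 + 2 = 23/4.

23/4


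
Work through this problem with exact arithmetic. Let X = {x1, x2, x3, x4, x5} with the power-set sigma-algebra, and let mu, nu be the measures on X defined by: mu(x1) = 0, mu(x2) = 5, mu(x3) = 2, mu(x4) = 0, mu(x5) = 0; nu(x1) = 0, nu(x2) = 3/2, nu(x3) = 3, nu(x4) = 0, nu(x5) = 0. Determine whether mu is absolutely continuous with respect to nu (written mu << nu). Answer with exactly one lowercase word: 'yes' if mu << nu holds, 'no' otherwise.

mu << nu means: every nu-null measurable set is also mu-null; equivalently, for every atom x, if nu({x}) = 0 then mu({x}) = 0.
Checking each atom:
  x1: nu = 0, mu = 0 -> consistent with mu << nu.
  x2: nu = 3/2 > 0 -> no constraint.
  x3: nu = 3 > 0 -> no constraint.
  x4: nu = 0, mu = 0 -> consistent with mu << nu.
  x5: nu = 0, mu = 0 -> consistent with mu << nu.
No atom violates the condition. Therefore mu << nu.

yes


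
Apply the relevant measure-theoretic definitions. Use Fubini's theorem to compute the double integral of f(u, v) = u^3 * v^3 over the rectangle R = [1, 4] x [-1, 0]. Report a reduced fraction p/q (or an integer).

f(u, v) is a tensor product of a function of u and a function of v, and both factors are bounded continuous (hence Lebesgue integrable) on the rectangle, so Fubini's theorem applies:
  integral_R f d(m x m) = (integral_a1^b1 u^3 du) * (integral_a2^b2 v^3 dv).
Inner integral in u: integral_{1}^{4} u^3 du = (4^4 - 1^4)/4
  = 255/4.
Inner integral in v: integral_{-1}^{0} v^3 dv = (0^4 - (-1)^4)/4
  = -1/4.
Product: (255/4) * (-1/4) = -255/16.

-255/16


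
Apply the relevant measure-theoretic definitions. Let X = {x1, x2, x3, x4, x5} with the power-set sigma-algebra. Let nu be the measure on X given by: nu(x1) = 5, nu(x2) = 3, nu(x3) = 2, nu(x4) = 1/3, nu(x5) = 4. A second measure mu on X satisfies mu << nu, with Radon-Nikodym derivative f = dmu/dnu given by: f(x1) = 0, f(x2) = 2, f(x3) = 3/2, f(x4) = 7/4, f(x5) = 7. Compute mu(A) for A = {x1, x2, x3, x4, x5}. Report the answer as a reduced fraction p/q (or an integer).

By the defining property of the Radon-Nikodym derivative, for every measurable set A,
  mu(A) = integral_A f dnu.
Since nu is a discrete measure concentrated on the atoms of X, the integral over A reduces to the sum
  mu(A) = sum_{x in A} f(x) * nu({x}).
Computing each term:
  x1: f(x1) * nu(x1) = 0 * 5 = 0.
  x2: f(x2) * nu(x2) = 2 * 3 = 6.
  x3: f(x3) * nu(x3) = 3/2 * 2 = 3.
  x4: f(x4) * nu(x4) = 7/4 * 1/3 = 7/12.
  x5: f(x5) * nu(x5) = 7 * 4 = 28.
Summing: mu(A) = 0 + 6 + 3 + 7/12 + 28 = 451/12.

451/12


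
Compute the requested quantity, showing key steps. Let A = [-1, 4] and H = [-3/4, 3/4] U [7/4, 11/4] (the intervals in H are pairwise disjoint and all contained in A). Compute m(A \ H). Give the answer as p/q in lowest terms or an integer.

The ambient interval has length m(A) = 4 - (-1) = 5.
Since the holes are disjoint and sit inside A, by finite additivity
  m(H) = sum_i (b_i - a_i), and m(A \ H) = m(A) - m(H).
Computing the hole measures:
  m(H_1) = 3/4 - (-3/4) = 3/2.
  m(H_2) = 11/4 - 7/4 = 1.
Summed: m(H) = 3/2 + 1 = 5/2.
So m(A \ H) = 5 - 5/2 = 5/2.

5/2


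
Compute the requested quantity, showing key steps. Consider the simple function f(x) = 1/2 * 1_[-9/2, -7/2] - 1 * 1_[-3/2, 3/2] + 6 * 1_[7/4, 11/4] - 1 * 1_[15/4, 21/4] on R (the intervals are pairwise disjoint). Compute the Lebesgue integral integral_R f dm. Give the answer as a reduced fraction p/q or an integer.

For a simple function f = sum_i c_i * 1_{A_i} with disjoint A_i,
  integral f dm = sum_i c_i * m(A_i).
Lengths of the A_i:
  m(A_1) = -7/2 - (-9/2) = 1.
  m(A_2) = 3/2 - (-3/2) = 3.
  m(A_3) = 11/4 - 7/4 = 1.
  m(A_4) = 21/4 - 15/4 = 3/2.
Contributions c_i * m(A_i):
  (1/2) * (1) = 1/2.
  (-1) * (3) = -3.
  (6) * (1) = 6.
  (-1) * (3/2) = -3/2.
Total: 1/2 - 3 + 6 - 3/2 = 2.

2


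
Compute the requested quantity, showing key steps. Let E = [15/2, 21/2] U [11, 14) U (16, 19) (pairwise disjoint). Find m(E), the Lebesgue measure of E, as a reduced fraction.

For pairwise disjoint intervals, m(union_i I_i) = sum_i m(I_i),
and m is invariant under swapping open/closed endpoints (single points have measure 0).
So m(E) = sum_i (b_i - a_i).
  I_1 has length 21/2 - 15/2 = 3.
  I_2 has length 14 - 11 = 3.
  I_3 has length 19 - 16 = 3.
Summing:
  m(E) = 3 + 3 + 3 = 9.

9


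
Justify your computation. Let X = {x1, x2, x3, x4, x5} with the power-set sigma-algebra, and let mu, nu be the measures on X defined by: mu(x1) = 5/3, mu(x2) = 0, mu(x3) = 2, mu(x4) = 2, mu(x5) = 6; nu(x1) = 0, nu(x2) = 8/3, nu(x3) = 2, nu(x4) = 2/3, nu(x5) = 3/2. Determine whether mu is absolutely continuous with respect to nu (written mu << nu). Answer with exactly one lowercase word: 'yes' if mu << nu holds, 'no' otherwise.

mu << nu means: every nu-null measurable set is also mu-null; equivalently, for every atom x, if nu({x}) = 0 then mu({x}) = 0.
Checking each atom:
  x1: nu = 0, mu = 5/3 > 0 -> violates mu << nu.
  x2: nu = 8/3 > 0 -> no constraint.
  x3: nu = 2 > 0 -> no constraint.
  x4: nu = 2/3 > 0 -> no constraint.
  x5: nu = 3/2 > 0 -> no constraint.
The atom(s) x1 violate the condition (nu = 0 but mu > 0). Therefore mu is NOT absolutely continuous w.r.t. nu.

no


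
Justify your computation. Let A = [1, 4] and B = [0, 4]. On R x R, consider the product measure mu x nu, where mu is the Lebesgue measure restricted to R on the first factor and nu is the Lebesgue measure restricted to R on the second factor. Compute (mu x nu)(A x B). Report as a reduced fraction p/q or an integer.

For a measurable rectangle A x B, the product measure satisfies
  (mu x nu)(A x B) = mu(A) * nu(B).
  mu(A) = 3.
  nu(B) = 4.
  (mu x nu)(A x B) = 3 * 4 = 12.

12


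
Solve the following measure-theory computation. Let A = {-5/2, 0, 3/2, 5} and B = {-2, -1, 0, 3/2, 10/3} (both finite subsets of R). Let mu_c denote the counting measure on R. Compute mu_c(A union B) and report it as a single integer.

Counting measure on a finite set equals cardinality. By inclusion-exclusion, |A union B| = |A| + |B| - |A cap B|.
|A| = 4, |B| = 5, |A cap B| = 2.
So mu_c(A union B) = 4 + 5 - 2 = 7.

7


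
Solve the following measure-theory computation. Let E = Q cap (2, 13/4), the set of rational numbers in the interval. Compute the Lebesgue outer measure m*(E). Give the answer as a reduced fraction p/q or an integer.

E = Q cap (2, 13/4) is a subset of Q, which is countable. Enumerate Q = {q_1, q_2, ...}; for any eps > 0, cover q_k by the open interval (q_k - eps/2^(k+1), q_k + eps/2^(k+1)), of length eps/2^k. The total cover length is sum_{k>=1} eps/2^k = eps. Hence m*(E) <= m*(Q) <= eps for every eps > 0, and since outer measure is non-negative, m*(E) = 0.

0


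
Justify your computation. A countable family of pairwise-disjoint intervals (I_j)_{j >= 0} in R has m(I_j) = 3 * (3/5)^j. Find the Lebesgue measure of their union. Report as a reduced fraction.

By countable additivity of the Lebesgue measure on pairwise disjoint measurable sets,
  m(union_{j >= 0} I_j) = sum_{j >= 0} m(I_j) = sum_{j >= 0} a * r^j,
  with a = 3 and r = 3/5.
Since 0 < r = 3/5 < 1, the geometric series converges:
  sum_{j >= 0} a * r^j = a / (1 - r).
  = 3 / (1 - 3/5)
  = 3 / (2/5)
  = 15/2.

15/2


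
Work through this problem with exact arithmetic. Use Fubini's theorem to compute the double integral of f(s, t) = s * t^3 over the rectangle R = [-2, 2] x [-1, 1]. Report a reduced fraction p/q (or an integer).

f(s, t) is a tensor product of a function of s and a function of t, and both factors are bounded continuous (hence Lebesgue integrable) on the rectangle, so Fubini's theorem applies:
  integral_R f d(m x m) = (integral_a1^b1 s ds) * (integral_a2^b2 t^3 dt).
Inner integral in s: integral_{-2}^{2} s ds = (2^2 - (-2)^2)/2
  = 0.
Inner integral in t: integral_{-1}^{1} t^3 dt = (1^4 - (-1)^4)/4
  = 0.
Product: (0) * (0) = 0.

0


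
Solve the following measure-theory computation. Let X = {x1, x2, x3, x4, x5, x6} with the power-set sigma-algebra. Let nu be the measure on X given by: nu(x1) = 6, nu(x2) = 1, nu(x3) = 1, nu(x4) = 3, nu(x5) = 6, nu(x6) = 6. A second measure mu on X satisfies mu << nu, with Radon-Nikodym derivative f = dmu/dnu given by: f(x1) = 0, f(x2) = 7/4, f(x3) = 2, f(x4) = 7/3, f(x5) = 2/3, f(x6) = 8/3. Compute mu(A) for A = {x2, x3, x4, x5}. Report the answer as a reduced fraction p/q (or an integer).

By the defining property of the Radon-Nikodym derivative, for every measurable set A,
  mu(A) = integral_A f dnu.
Since nu is a discrete measure concentrated on the atoms of X, the integral over A reduces to the sum
  mu(A) = sum_{x in A} f(x) * nu({x}).
Computing each term:
  x2: f(x2) * nu(x2) = 7/4 * 1 = 7/4.
  x3: f(x3) * nu(x3) = 2 * 1 = 2.
  x4: f(x4) * nu(x4) = 7/3 * 3 = 7.
  x5: f(x5) * nu(x5) = 2/3 * 6 = 4.
Summing: mu(A) = 7/4 + 2 + 7 + 4 = 59/4.

59/4


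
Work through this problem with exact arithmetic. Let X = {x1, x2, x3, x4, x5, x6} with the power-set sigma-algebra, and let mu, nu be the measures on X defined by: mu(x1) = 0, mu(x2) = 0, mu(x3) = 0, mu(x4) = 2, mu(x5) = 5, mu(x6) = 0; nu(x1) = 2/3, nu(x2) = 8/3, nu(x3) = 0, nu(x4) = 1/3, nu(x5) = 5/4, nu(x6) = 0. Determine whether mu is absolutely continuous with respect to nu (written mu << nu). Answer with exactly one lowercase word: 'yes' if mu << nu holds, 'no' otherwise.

mu << nu means: every nu-null measurable set is also mu-null; equivalently, for every atom x, if nu({x}) = 0 then mu({x}) = 0.
Checking each atom:
  x1: nu = 2/3 > 0 -> no constraint.
  x2: nu = 8/3 > 0 -> no constraint.
  x3: nu = 0, mu = 0 -> consistent with mu << nu.
  x4: nu = 1/3 > 0 -> no constraint.
  x5: nu = 5/4 > 0 -> no constraint.
  x6: nu = 0, mu = 0 -> consistent with mu << nu.
No atom violates the condition. Therefore mu << nu.

yes


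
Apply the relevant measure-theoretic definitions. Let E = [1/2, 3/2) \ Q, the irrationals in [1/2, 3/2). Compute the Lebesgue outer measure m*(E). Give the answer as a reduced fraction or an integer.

The interval I = [1/2, 3/2) has m(I) = 3/2 - 1/2 = 1 (endpoints are measure-zero, so open/closed/half-open agree). Write I = (I cap Q) u (I \ Q). The rationals in I are countable, so m*(I cap Q) = 0 (cover each rational by intervals whose total length is arbitrarily small). By countable subadditivity m*(I) <= m*(I cap Q) + m*(I \ Q), hence m*(I \ Q) >= m(I) = 1. The reverse inequality m*(I \ Q) <= m*(I) = 1 is trivial since (I \ Q) is a subset of I. Therefore m*(I \ Q) = 1.

1


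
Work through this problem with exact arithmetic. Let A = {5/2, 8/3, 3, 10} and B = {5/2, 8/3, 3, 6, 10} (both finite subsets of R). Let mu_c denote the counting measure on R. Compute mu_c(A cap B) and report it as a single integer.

Counting measure on a finite set equals cardinality. mu_c(A cap B) = |A cap B| (elements appearing in both).
Enumerating the elements of A that also lie in B gives 4 element(s).
So mu_c(A cap B) = 4.

4


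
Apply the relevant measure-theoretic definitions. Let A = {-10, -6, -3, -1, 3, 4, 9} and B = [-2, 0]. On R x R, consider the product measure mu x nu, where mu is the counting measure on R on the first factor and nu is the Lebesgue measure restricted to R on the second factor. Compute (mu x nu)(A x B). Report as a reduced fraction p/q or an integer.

For a measurable rectangle A x B, the product measure satisfies
  (mu x nu)(A x B) = mu(A) * nu(B).
  mu(A) = 7.
  nu(B) = 2.
  (mu x nu)(A x B) = 7 * 2 = 14.

14


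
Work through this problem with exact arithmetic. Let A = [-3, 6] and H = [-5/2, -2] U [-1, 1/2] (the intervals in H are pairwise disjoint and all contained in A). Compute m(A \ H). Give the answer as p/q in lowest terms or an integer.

The ambient interval has length m(A) = 6 - (-3) = 9.
Since the holes are disjoint and sit inside A, by finite additivity
  m(H) = sum_i (b_i - a_i), and m(A \ H) = m(A) - m(H).
Computing the hole measures:
  m(H_1) = -2 - (-5/2) = 1/2.
  m(H_2) = 1/2 - (-1) = 3/2.
Summed: m(H) = 1/2 + 3/2 = 2.
So m(A \ H) = 9 - 2 = 7.

7


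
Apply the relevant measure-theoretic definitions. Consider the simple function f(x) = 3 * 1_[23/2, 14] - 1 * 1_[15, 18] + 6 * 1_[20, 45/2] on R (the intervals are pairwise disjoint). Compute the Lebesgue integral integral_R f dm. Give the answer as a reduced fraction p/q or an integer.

For a simple function f = sum_i c_i * 1_{A_i} with disjoint A_i,
  integral f dm = sum_i c_i * m(A_i).
Lengths of the A_i:
  m(A_1) = 14 - 23/2 = 5/2.
  m(A_2) = 18 - 15 = 3.
  m(A_3) = 45/2 - 20 = 5/2.
Contributions c_i * m(A_i):
  (3) * (5/2) = 15/2.
  (-1) * (3) = -3.
  (6) * (5/2) = 15.
Total: 15/2 - 3 + 15 = 39/2.

39/2


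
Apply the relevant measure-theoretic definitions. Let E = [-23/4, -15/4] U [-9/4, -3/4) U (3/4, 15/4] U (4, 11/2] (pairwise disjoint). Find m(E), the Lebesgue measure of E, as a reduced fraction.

For pairwise disjoint intervals, m(union_i I_i) = sum_i m(I_i),
and m is invariant under swapping open/closed endpoints (single points have measure 0).
So m(E) = sum_i (b_i - a_i).
  I_1 has length -15/4 - (-23/4) = 2.
  I_2 has length -3/4 - (-9/4) = 3/2.
  I_3 has length 15/4 - 3/4 = 3.
  I_4 has length 11/2 - 4 = 3/2.
Summing:
  m(E) = 2 + 3/2 + 3 + 3/2 = 8.

8


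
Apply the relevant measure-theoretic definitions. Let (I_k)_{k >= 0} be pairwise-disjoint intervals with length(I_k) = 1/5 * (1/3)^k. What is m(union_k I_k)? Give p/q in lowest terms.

By countable additivity of the Lebesgue measure on pairwise disjoint measurable sets,
  m(union_{k >= 0} I_k) = sum_{k >= 0} m(I_k) = sum_{k >= 0} a * r^k,
  with a = 1/5 and r = 1/3.
Since 0 < r = 1/3 < 1, the geometric series converges:
  sum_{k >= 0} a * r^k = a / (1 - r).
  = 1/5 / (1 - 1/3)
  = 1/5 / (2/3)
  = 3/10.

3/10


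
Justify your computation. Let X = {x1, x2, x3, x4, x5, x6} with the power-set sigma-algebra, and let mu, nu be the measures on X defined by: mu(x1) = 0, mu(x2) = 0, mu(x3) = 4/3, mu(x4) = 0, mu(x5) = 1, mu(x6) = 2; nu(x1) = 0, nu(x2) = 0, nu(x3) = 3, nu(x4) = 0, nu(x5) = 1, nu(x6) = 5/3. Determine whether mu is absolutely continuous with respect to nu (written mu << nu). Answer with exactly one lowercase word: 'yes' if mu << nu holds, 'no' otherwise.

mu << nu means: every nu-null measurable set is also mu-null; equivalently, for every atom x, if nu({x}) = 0 then mu({x}) = 0.
Checking each atom:
  x1: nu = 0, mu = 0 -> consistent with mu << nu.
  x2: nu = 0, mu = 0 -> consistent with mu << nu.
  x3: nu = 3 > 0 -> no constraint.
  x4: nu = 0, mu = 0 -> consistent with mu << nu.
  x5: nu = 1 > 0 -> no constraint.
  x6: nu = 5/3 > 0 -> no constraint.
No atom violates the condition. Therefore mu << nu.

yes


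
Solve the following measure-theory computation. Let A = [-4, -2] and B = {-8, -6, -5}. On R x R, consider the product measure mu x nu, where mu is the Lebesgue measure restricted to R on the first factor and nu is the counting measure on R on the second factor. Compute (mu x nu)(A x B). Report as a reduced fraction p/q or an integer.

For a measurable rectangle A x B, the product measure satisfies
  (mu x nu)(A x B) = mu(A) * nu(B).
  mu(A) = 2.
  nu(B) = 3.
  (mu x nu)(A x B) = 2 * 3 = 6.

6


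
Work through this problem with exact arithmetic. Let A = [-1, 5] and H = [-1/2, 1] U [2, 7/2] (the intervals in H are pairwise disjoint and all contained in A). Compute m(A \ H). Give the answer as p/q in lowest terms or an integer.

The ambient interval has length m(A) = 5 - (-1) = 6.
Since the holes are disjoint and sit inside A, by finite additivity
  m(H) = sum_i (b_i - a_i), and m(A \ H) = m(A) - m(H).
Computing the hole measures:
  m(H_1) = 1 - (-1/2) = 3/2.
  m(H_2) = 7/2 - 2 = 3/2.
Summed: m(H) = 3/2 + 3/2 = 3.
So m(A \ H) = 6 - 3 = 3.

3


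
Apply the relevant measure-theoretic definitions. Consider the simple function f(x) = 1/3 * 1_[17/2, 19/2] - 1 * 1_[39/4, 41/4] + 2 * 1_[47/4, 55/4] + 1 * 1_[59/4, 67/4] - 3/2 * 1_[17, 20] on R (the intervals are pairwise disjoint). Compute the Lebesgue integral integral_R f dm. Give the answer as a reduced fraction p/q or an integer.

For a simple function f = sum_i c_i * 1_{A_i} with disjoint A_i,
  integral f dm = sum_i c_i * m(A_i).
Lengths of the A_i:
  m(A_1) = 19/2 - 17/2 = 1.
  m(A_2) = 41/4 - 39/4 = 1/2.
  m(A_3) = 55/4 - 47/4 = 2.
  m(A_4) = 67/4 - 59/4 = 2.
  m(A_5) = 20 - 17 = 3.
Contributions c_i * m(A_i):
  (1/3) * (1) = 1/3.
  (-1) * (1/2) = -1/2.
  (2) * (2) = 4.
  (1) * (2) = 2.
  (-3/2) * (3) = -9/2.
Total: 1/3 - 1/2 + 4 + 2 - 9/2 = 4/3.

4/3


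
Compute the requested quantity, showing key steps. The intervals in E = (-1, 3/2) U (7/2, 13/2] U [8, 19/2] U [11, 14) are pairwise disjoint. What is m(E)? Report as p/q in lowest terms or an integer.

For pairwise disjoint intervals, m(union_i I_i) = sum_i m(I_i),
and m is invariant under swapping open/closed endpoints (single points have measure 0).
So m(E) = sum_i (b_i - a_i).
  I_1 has length 3/2 - (-1) = 5/2.
  I_2 has length 13/2 - 7/2 = 3.
  I_3 has length 19/2 - 8 = 3/2.
  I_4 has length 14 - 11 = 3.
Summing:
  m(E) = 5/2 + 3 + 3/2 + 3 = 10.

10


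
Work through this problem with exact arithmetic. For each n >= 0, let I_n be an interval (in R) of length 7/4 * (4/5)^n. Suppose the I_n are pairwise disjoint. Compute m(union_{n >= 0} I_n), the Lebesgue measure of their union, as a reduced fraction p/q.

By countable additivity of the Lebesgue measure on pairwise disjoint measurable sets,
  m(union_{n >= 0} I_n) = sum_{n >= 0} m(I_n) = sum_{n >= 0} a * r^n,
  with a = 7/4 and r = 4/5.
Since 0 < r = 4/5 < 1, the geometric series converges:
  sum_{n >= 0} a * r^n = a / (1 - r).
  = 7/4 / (1 - 4/5)
  = 7/4 / (1/5)
  = 35/4.

35/4


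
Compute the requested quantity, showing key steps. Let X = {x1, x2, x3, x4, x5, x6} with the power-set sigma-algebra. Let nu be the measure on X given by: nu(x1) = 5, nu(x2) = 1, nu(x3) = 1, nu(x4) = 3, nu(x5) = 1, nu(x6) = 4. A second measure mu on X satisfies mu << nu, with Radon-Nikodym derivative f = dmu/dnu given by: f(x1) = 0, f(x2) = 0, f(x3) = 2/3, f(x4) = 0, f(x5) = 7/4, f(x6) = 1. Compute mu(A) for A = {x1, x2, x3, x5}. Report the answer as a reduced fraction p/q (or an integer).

By the defining property of the Radon-Nikodym derivative, for every measurable set A,
  mu(A) = integral_A f dnu.
Since nu is a discrete measure concentrated on the atoms of X, the integral over A reduces to the sum
  mu(A) = sum_{x in A} f(x) * nu({x}).
Computing each term:
  x1: f(x1) * nu(x1) = 0 * 5 = 0.
  x2: f(x2) * nu(x2) = 0 * 1 = 0.
  x3: f(x3) * nu(x3) = 2/3 * 1 = 2/3.
  x5: f(x5) * nu(x5) = 7/4 * 1 = 7/4.
Summing: mu(A) = 0 + 0 + 2/3 + 7/4 = 29/12.

29/12


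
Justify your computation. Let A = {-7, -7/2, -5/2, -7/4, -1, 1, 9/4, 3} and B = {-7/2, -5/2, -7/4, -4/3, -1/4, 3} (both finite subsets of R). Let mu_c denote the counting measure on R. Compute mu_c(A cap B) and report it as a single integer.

Counting measure on a finite set equals cardinality. mu_c(A cap B) = |A cap B| (elements appearing in both).
Enumerating the elements of A that also lie in B gives 4 element(s).
So mu_c(A cap B) = 4.

4


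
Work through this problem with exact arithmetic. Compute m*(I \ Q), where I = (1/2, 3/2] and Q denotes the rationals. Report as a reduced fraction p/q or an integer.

The interval I = (1/2, 3/2] has m(I) = 3/2 - 1/2 = 1 (endpoints are measure-zero, so open/closed/half-open agree). Write I = (I cap Q) u (I \ Q). The rationals in I are countable, so m*(I cap Q) = 0 (cover each rational by intervals whose total length is arbitrarily small). By countable subadditivity m*(I) <= m*(I cap Q) + m*(I \ Q), hence m*(I \ Q) >= m(I) = 1. The reverse inequality m*(I \ Q) <= m*(I) = 1 is trivial since (I \ Q) is a subset of I. Therefore m*(I \ Q) = 1.

1


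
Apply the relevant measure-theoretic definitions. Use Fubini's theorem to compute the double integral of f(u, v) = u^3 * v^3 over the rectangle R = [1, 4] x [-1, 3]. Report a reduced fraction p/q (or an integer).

f(u, v) is a tensor product of a function of u and a function of v, and both factors are bounded continuous (hence Lebesgue integrable) on the rectangle, so Fubini's theorem applies:
  integral_R f d(m x m) = (integral_a1^b1 u^3 du) * (integral_a2^b2 v^3 dv).
Inner integral in u: integral_{1}^{4} u^3 du = (4^4 - 1^4)/4
  = 255/4.
Inner integral in v: integral_{-1}^{3} v^3 dv = (3^4 - (-1)^4)/4
  = 20.
Product: (255/4) * (20) = 1275.

1275


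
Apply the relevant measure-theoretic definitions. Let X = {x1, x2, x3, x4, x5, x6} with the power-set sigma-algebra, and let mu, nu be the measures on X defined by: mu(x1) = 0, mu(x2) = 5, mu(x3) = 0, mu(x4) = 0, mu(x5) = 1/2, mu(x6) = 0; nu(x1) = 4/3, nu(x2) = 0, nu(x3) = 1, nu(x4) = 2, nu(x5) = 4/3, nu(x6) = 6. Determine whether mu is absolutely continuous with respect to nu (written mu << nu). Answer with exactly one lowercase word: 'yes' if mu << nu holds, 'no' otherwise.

mu << nu means: every nu-null measurable set is also mu-null; equivalently, for every atom x, if nu({x}) = 0 then mu({x}) = 0.
Checking each atom:
  x1: nu = 4/3 > 0 -> no constraint.
  x2: nu = 0, mu = 5 > 0 -> violates mu << nu.
  x3: nu = 1 > 0 -> no constraint.
  x4: nu = 2 > 0 -> no constraint.
  x5: nu = 4/3 > 0 -> no constraint.
  x6: nu = 6 > 0 -> no constraint.
The atom(s) x2 violate the condition (nu = 0 but mu > 0). Therefore mu is NOT absolutely continuous w.r.t. nu.

no


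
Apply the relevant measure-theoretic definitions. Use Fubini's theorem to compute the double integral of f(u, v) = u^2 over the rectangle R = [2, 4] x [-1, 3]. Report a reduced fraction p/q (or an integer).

f(u, v) is a tensor product of a function of u and a function of v, and both factors are bounded continuous (hence Lebesgue integrable) on the rectangle, so Fubini's theorem applies:
  integral_R f d(m x m) = (integral_a1^b1 u^2 du) * (integral_a2^b2 1 dv).
Inner integral in u: integral_{2}^{4} u^2 du = (4^3 - 2^3)/3
  = 56/3.
Inner integral in v: integral_{-1}^{3} 1 dv = (3^1 - (-1)^1)/1
  = 4.
Product: (56/3) * (4) = 224/3.

224/3


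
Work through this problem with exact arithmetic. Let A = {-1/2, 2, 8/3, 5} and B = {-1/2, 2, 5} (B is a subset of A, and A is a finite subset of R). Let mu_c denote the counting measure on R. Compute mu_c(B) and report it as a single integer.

Counting measure assigns mu_c(E) = |E| (number of elements) when E is finite.
B has 3 element(s), so mu_c(B) = 3.

3


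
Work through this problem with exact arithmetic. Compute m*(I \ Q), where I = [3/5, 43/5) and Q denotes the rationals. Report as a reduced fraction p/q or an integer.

The interval I = [3/5, 43/5) has m(I) = 43/5 - 3/5 = 8 (endpoints are measure-zero, so open/closed/half-open agree). Write I = (I cap Q) u (I \ Q). The rationals in I are countable, so m*(I cap Q) = 0 (cover each rational by intervals whose total length is arbitrarily small). By countable subadditivity m*(I) <= m*(I cap Q) + m*(I \ Q), hence m*(I \ Q) >= m(I) = 8. The reverse inequality m*(I \ Q) <= m*(I) = 8 is trivial since (I \ Q) is a subset of I. Therefore m*(I \ Q) = 8.

8


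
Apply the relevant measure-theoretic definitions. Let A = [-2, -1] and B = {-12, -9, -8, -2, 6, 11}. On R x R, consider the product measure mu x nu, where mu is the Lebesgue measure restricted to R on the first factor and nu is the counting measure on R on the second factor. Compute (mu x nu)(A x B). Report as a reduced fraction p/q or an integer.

For a measurable rectangle A x B, the product measure satisfies
  (mu x nu)(A x B) = mu(A) * nu(B).
  mu(A) = 1.
  nu(B) = 6.
  (mu x nu)(A x B) = 1 * 6 = 6.

6


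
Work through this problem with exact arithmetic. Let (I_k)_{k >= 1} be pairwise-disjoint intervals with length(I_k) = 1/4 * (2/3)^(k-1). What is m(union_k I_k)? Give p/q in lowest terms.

By countable additivity of the Lebesgue measure on pairwise disjoint measurable sets,
  m(union_{k >= 1} I_k) = sum_{k >= 1} m(I_k) = sum_{k >= 1} a * r^(k-1),
  with a = 1/4 and r = 2/3.
Since 0 < r = 2/3 < 1, the geometric series converges:
  sum_{k >= 1} a * r^(k-1) = a / (1 - r).
  = 1/4 / (1 - 2/3)
  = 1/4 / (1/3)
  = 3/4.

3/4


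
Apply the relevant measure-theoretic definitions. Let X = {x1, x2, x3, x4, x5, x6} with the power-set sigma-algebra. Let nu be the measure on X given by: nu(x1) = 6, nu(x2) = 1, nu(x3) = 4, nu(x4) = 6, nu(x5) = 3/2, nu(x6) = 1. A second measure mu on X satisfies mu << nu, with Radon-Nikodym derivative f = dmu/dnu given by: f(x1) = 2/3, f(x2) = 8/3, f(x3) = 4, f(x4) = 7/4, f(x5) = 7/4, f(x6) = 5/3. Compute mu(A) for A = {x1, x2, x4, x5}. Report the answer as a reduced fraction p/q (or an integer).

By the defining property of the Radon-Nikodym derivative, for every measurable set A,
  mu(A) = integral_A f dnu.
Since nu is a discrete measure concentrated on the atoms of X, the integral over A reduces to the sum
  mu(A) = sum_{x in A} f(x) * nu({x}).
Computing each term:
  x1: f(x1) * nu(x1) = 2/3 * 6 = 4.
  x2: f(x2) * nu(x2) = 8/3 * 1 = 8/3.
  x4: f(x4) * nu(x4) = 7/4 * 6 = 21/2.
  x5: f(x5) * nu(x5) = 7/4 * 3/2 = 21/8.
Summing: mu(A) = 4 + 8/3 + 21/2 + 21/8 = 475/24.

475/24


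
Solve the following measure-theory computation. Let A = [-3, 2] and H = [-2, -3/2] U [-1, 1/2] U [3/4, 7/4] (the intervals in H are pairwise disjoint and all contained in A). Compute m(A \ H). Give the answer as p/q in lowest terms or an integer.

The ambient interval has length m(A) = 2 - (-3) = 5.
Since the holes are disjoint and sit inside A, by finite additivity
  m(H) = sum_i (b_i - a_i), and m(A \ H) = m(A) - m(H).
Computing the hole measures:
  m(H_1) = -3/2 - (-2) = 1/2.
  m(H_2) = 1/2 - (-1) = 3/2.
  m(H_3) = 7/4 - 3/4 = 1.
Summed: m(H) = 1/2 + 3/2 + 1 = 3.
So m(A \ H) = 5 - 3 = 2.

2


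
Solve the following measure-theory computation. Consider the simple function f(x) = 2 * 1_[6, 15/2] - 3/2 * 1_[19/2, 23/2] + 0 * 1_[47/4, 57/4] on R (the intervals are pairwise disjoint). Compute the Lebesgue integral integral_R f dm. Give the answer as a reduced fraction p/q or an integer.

For a simple function f = sum_i c_i * 1_{A_i} with disjoint A_i,
  integral f dm = sum_i c_i * m(A_i).
Lengths of the A_i:
  m(A_1) = 15/2 - 6 = 3/2.
  m(A_2) = 23/2 - 19/2 = 2.
  m(A_3) = 57/4 - 47/4 = 5/2.
Contributions c_i * m(A_i):
  (2) * (3/2) = 3.
  (-3/2) * (2) = -3.
  (0) * (5/2) = 0.
Total: 3 - 3 + 0 = 0.

0


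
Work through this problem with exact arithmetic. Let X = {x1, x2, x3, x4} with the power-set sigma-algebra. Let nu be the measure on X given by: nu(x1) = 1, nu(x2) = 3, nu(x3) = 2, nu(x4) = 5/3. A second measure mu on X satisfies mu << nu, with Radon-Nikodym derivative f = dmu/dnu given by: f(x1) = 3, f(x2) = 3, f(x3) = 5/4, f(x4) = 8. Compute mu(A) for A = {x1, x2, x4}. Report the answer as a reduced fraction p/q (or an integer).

By the defining property of the Radon-Nikodym derivative, for every measurable set A,
  mu(A) = integral_A f dnu.
Since nu is a discrete measure concentrated on the atoms of X, the integral over A reduces to the sum
  mu(A) = sum_{x in A} f(x) * nu({x}).
Computing each term:
  x1: f(x1) * nu(x1) = 3 * 1 = 3.
  x2: f(x2) * nu(x2) = 3 * 3 = 9.
  x4: f(x4) * nu(x4) = 8 * 5/3 = 40/3.
Summing: mu(A) = 3 + 9 + 40/3 = 76/3.

76/3


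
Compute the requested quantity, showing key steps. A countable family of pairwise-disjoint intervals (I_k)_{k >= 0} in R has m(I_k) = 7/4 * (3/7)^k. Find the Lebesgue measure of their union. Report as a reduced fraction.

By countable additivity of the Lebesgue measure on pairwise disjoint measurable sets,
  m(union_{k >= 0} I_k) = sum_{k >= 0} m(I_k) = sum_{k >= 0} a * r^k,
  with a = 7/4 and r = 3/7.
Since 0 < r = 3/7 < 1, the geometric series converges:
  sum_{k >= 0} a * r^k = a / (1 - r).
  = 7/4 / (1 - 3/7)
  = 7/4 / (4/7)
  = 49/16.

49/16


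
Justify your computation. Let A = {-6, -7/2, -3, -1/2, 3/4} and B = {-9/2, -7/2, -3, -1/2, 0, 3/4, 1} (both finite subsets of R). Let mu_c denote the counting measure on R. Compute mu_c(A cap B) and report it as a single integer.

Counting measure on a finite set equals cardinality. mu_c(A cap B) = |A cap B| (elements appearing in both).
Enumerating the elements of A that also lie in B gives 4 element(s).
So mu_c(A cap B) = 4.

4


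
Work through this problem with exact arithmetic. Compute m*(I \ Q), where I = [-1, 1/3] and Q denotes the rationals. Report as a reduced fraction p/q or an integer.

The interval I = [-1, 1/3] has m(I) = 1/3 - (-1) = 4/3 (endpoints are measure-zero, so open/closed/half-open agree). Write I = (I cap Q) u (I \ Q). The rationals in I are countable, so m*(I cap Q) = 0 (cover each rational by intervals whose total length is arbitrarily small). By countable subadditivity m*(I) <= m*(I cap Q) + m*(I \ Q), hence m*(I \ Q) >= m(I) = 4/3. The reverse inequality m*(I \ Q) <= m*(I) = 4/3 is trivial since (I \ Q) is a subset of I. Therefore m*(I \ Q) = 4/3.

4/3


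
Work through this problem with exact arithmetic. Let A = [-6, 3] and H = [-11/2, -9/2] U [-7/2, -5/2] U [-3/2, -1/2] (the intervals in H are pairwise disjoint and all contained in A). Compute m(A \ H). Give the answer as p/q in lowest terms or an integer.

The ambient interval has length m(A) = 3 - (-6) = 9.
Since the holes are disjoint and sit inside A, by finite additivity
  m(H) = sum_i (b_i - a_i), and m(A \ H) = m(A) - m(H).
Computing the hole measures:
  m(H_1) = -9/2 - (-11/2) = 1.
  m(H_2) = -5/2 - (-7/2) = 1.
  m(H_3) = -1/2 - (-3/2) = 1.
Summed: m(H) = 1 + 1 + 1 = 3.
So m(A \ H) = 9 - 3 = 6.

6


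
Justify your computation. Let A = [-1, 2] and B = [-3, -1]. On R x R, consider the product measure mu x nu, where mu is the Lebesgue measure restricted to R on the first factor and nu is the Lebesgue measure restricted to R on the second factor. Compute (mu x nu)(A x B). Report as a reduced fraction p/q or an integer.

For a measurable rectangle A x B, the product measure satisfies
  (mu x nu)(A x B) = mu(A) * nu(B).
  mu(A) = 3.
  nu(B) = 2.
  (mu x nu)(A x B) = 3 * 2 = 6.

6
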